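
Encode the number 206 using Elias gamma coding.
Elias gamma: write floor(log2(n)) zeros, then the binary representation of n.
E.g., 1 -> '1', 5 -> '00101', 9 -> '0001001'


num_bits = floor(log2(206)) + 1 = 8
leading_zeros = num_bits - 1 = 7
binary(206) = 11001110

Elias gamma(206) = '0000000' + '11001110' = 000000011001110 (15 bits)


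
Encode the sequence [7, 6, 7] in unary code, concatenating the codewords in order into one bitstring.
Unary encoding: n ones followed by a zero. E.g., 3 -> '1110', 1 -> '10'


Encode each number as n ones followed by a terminating 0:
  7 -> 11111110 (8 bits)
  6 -> 1111110 (7 bits)
  7 -> 11111110 (8 bits)
Total length = 8 + 7 + 8 = 23 bits.

Unary([7, 6, 7]) = 11111110111111011111110 (23 bits)


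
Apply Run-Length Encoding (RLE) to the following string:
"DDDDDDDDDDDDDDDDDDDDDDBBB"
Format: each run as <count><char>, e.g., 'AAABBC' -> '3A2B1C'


Scanning runs left to right:
  i=0: run of 'D' x 22 -> '22D'
  i=22: run of 'B' x 3 -> '3B'

RLE = 22D3B


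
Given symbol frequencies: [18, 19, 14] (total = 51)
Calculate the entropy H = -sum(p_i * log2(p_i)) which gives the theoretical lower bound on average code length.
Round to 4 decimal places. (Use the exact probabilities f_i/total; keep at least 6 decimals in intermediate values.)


Per-symbol terms -p_i * log2(p_i) with p_i = f_i/51:
  p = 18/51 = 0.352941: log2(p) = -1.502500, -p*log2(p) = 0.530294
  p = 19/51 = 0.372549: log2(p) = -1.424498, -p*log2(p) = 0.530695
  p = 14/51 = 0.274510: log2(p) = -1.865070, -p*log2(p) = 0.511980
H = 0.530294 + 0.530695 + 0.511980 = 1.572969

H = 1.573 bits/symbol


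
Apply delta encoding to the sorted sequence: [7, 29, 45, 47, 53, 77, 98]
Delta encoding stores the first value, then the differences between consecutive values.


First value: 7
Deltas:
  29 - 7 = 22
  45 - 29 = 16
  47 - 45 = 2
  53 - 47 = 6
  77 - 53 = 24
  98 - 77 = 21


Delta encoded: [7, 22, 16, 2, 6, 24, 21]


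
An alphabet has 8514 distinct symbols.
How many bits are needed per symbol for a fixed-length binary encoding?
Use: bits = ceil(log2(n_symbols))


log2(8514) = 13.0556
Bracket: 2^13 = 8192 < 8514 <= 2^14 = 16384
So ceil(log2(8514)) = 14

bits = ceil(log2(8514)) = ceil(13.0556) = 14 bits


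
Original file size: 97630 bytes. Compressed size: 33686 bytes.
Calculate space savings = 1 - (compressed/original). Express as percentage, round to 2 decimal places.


ratio = compressed/original = 33686/97630 = 0.345037
savings = 1 - ratio = 1 - 0.345037 = 0.654963
as a percentage: 0.654963 * 100 = 65.5%

Space savings = 1 - 33686/97630 = 65.5%


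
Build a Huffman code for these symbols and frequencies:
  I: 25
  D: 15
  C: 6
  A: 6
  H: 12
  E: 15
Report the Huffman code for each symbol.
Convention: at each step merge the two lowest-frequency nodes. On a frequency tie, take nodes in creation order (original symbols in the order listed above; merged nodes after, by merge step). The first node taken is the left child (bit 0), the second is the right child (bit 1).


Huffman tree construction:
Step 1: Merge C(6) + A(6) = 12
Step 2: Merge H(12) + (C+A)(12) = 24
Step 3: Merge D(15) + E(15) = 30
Step 4: Merge (H+(C+A))(24) + I(25) = 49
Step 5: Merge (D+E)(30) + ((H+(C+A))+I)(49) = 79
Read each symbol's code off the tree from the root (left child = 0, right child = 1).

Codes:
  I: 11 (length 2)
  D: 00 (length 2)
  C: 1010 (length 4)
  A: 1011 (length 4)
  H: 100 (length 3)
  E: 01 (length 2)
Average code length: 194/79 = 2.4557 bits/symbol


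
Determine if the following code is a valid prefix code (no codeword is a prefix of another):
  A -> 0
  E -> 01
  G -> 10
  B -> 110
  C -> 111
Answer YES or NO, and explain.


Checking each pair (does one codeword prefix another?):
  A='0' vs E='01': prefix -- VIOLATION

NO -- this is NOT a valid prefix code. A (0) is a prefix of E (01).


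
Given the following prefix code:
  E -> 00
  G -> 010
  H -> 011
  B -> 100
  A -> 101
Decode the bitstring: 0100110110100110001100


Decoding step by step:
Bits 010 -> G
Bits 011 -> H
Bits 011 -> H
Bits 010 -> G
Bits 011 -> H
Bits 00 -> E
Bits 011 -> H
Bits 00 -> E


Decoded message: GHHGHEHE


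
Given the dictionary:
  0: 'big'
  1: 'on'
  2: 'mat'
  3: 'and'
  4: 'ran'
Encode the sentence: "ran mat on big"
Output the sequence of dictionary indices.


Look up each word in the dictionary:
  'ran' -> 4
  'mat' -> 2
  'on' -> 1
  'big' -> 0

Encoded: [4, 2, 1, 0]


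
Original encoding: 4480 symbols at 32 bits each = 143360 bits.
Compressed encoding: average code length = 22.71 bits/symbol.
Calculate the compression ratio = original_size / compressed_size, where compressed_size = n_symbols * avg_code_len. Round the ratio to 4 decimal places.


original_size = n_symbols * orig_bits = 4480 * 32 = 143360 bits
compressed_size = n_symbols * avg_code_len = 4480 * 22.71 = 101740.8 bits
ratio = original_size / compressed_size = 143360 / 101740.8 = 1.4091

Compression ratio = 1.4091


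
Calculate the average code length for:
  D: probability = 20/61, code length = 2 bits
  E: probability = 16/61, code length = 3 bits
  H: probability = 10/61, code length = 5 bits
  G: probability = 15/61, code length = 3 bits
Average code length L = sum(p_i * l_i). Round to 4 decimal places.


Weighted contributions p_i * l_i:
  D: (20/61) * 2 = 40/61
  E: (16/61) * 3 = 48/61
  H: (10/61) * 5 = 50/61
  G: (15/61) * 3 = 45/61
Sum = (40 + 48 + 50 + 45)/61 = 183/61

L = 183/61 = 3.0000 bits/symbol


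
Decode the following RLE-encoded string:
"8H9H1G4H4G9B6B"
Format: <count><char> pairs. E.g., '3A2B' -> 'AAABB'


Expanding each <count><char> pair:
  8H -> 'HHHHHHHH'
  9H -> 'HHHHHHHHH'
  1G -> 'G'
  4H -> 'HHHH'
  4G -> 'GGGG'
  9B -> 'BBBBBBBBB'
  6B -> 'BBBBBB'

Decoded = HHHHHHHHHHHHHHHHHGHHHHGGGGBBBBBBBBBBBBBBB


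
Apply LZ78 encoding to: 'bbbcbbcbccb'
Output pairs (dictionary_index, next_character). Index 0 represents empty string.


LZ78 encoding steps:
Dictionary: {0: ''}
Step 1: w='' (idx 0), next='b' -> output (0, 'b'), add 'b' as idx 1
Step 2: w='b' (idx 1), next='b' -> output (1, 'b'), add 'bb' as idx 2
Step 3: w='' (idx 0), next='c' -> output (0, 'c'), add 'c' as idx 3
Step 4: w='bb' (idx 2), next='c' -> output (2, 'c'), add 'bbc' as idx 4
Step 5: w='b' (idx 1), next='c' -> output (1, 'c'), add 'bc' as idx 5
Step 6: w='c' (idx 3), next='b' -> output (3, 'b'), add 'cb' as idx 6


Encoded: [(0, 'b'), (1, 'b'), (0, 'c'), (2, 'c'), (1, 'c'), (3, 'b')]


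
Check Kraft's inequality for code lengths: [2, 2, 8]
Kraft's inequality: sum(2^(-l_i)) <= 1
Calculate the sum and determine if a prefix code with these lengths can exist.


Sum = 2^(-2) + 2^(-2) + 2^(-8)
    = 0.25 + 0.25 + 0.00390625
    = 129/256 = 0.50390625
Since 0.50390625 <= 1, Kraft's inequality IS satisfied.
A prefix code with these lengths CAN exist.

Kraft sum = 0.50390625. Satisfied.


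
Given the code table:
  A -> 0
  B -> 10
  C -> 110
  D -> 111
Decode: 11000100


Decoding:
110 -> C
0 -> A
0 -> A
10 -> B
0 -> A


Result: CAABA


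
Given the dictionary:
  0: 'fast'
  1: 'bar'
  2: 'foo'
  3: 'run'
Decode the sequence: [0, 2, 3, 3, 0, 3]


Look up each index in the dictionary:
  0 -> 'fast'
  2 -> 'foo'
  3 -> 'run'
  3 -> 'run'
  0 -> 'fast'
  3 -> 'run'

Decoded: "fast foo run run fast run"


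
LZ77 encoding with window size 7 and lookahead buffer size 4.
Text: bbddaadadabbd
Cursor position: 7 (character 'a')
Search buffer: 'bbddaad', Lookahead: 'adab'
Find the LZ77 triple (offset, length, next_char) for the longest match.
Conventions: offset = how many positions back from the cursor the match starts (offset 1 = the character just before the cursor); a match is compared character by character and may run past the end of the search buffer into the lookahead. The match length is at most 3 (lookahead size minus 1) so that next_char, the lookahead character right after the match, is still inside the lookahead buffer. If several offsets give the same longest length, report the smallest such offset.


Try each offset into the search buffer:
  offset=1 (pos 6, char 'd'): match length 0
  offset=2 (pos 5, char 'a'): match length 3
  offset=3 (pos 4, char 'a'): match length 1
  offset=4 (pos 3, char 'd'): match length 0
  offset=5 (pos 2, char 'd'): match length 0
  offset=6 (pos 1, char 'b'): match length 0
  offset=7 (pos 0, char 'b'): match length 0
Longest match has length 3 at offset 2.
next_char = character at position 7 + 3 = 10 -> 'b'

Best match: offset=2, length=3 (matching 'ada' starting at position 5)
LZ77 triple: (2, 3, 'b')


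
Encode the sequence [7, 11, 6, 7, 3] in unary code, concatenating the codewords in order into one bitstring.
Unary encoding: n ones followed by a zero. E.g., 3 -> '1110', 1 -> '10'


Encode each number as n ones followed by a terminating 0:
  7 -> 11111110 (8 bits)
  11 -> 111111111110 (12 bits)
  6 -> 1111110 (7 bits)
  7 -> 11111110 (8 bits)
  3 -> 1110 (4 bits)
Total length = 8 + 12 + 7 + 8 + 4 = 39 bits.

Unary([7, 11, 6, 7, 3]) = 111111101111111111101111110111111101110 (39 bits)


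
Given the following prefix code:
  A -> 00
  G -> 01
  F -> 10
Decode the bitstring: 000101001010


Decoding step by step:
Bits 00 -> A
Bits 01 -> G
Bits 01 -> G
Bits 00 -> A
Bits 10 -> F
Bits 10 -> F


Decoded message: AGGAFF


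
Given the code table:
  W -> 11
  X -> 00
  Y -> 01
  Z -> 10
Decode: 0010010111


Decoding:
00 -> X
10 -> Z
01 -> Y
01 -> Y
11 -> W


Result: XZYYW


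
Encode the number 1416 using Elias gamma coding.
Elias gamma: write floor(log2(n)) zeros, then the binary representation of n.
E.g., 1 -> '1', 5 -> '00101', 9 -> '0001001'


num_bits = floor(log2(1416)) + 1 = 11
leading_zeros = num_bits - 1 = 10
binary(1416) = 10110001000

Elias gamma(1416) = '0000000000' + '10110001000' = 000000000010110001000 (21 bits)


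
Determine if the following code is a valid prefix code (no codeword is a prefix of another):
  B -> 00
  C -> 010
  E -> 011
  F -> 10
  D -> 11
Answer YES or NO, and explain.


Checking each pair (does one codeword prefix another?):
  B='00' vs C='010': no prefix
  B='00' vs E='011': no prefix
  B='00' vs F='10': no prefix
  B='00' vs D='11': no prefix
  C='010' vs B='00': no prefix
  C='010' vs E='011': no prefix
  C='010' vs F='10': no prefix
  C='010' vs D='11': no prefix
  E='011' vs B='00': no prefix
  E='011' vs C='010': no prefix
  E='011' vs F='10': no prefix
  E='011' vs D='11': no prefix
  F='10' vs B='00': no prefix
  F='10' vs C='010': no prefix
  F='10' vs E='011': no prefix
  F='10' vs D='11': no prefix
  D='11' vs B='00': no prefix
  D='11' vs C='010': no prefix
  D='11' vs E='011': no prefix
  D='11' vs F='10': no prefix
No violation found over all pairs.

YES -- this is a valid prefix code. No codeword is a prefix of any other codeword.


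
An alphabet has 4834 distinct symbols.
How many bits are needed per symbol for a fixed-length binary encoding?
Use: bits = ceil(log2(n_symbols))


log2(4834) = 12.239
Bracket: 2^12 = 4096 < 4834 <= 2^13 = 8192
So ceil(log2(4834)) = 13

bits = ceil(log2(4834)) = ceil(12.239) = 13 bits


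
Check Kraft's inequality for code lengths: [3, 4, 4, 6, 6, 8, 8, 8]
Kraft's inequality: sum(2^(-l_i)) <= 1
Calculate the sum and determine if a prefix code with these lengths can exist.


Sum = 2^(-3) + 2^(-4) + 2^(-4) + 2^(-6) + 2^(-6) + 2^(-8) + 2^(-8) + 2^(-8)
    = 0.125 + 0.0625 + 0.0625 + 0.015625 + 0.015625 + 0.00390625 + 0.00390625 + 0.00390625
    = 75/256 = 0.29296875
Since 0.29296875 <= 1, Kraft's inequality IS satisfied.
A prefix code with these lengths CAN exist.

Kraft sum = 0.29296875. Satisfied.


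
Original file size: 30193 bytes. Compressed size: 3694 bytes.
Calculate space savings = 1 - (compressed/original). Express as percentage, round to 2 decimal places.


ratio = compressed/original = 3694/30193 = 0.122346
savings = 1 - ratio = 1 - 0.122346 = 0.877654
as a percentage: 0.877654 * 100 = 87.77%

Space savings = 1 - 3694/30193 = 87.77%


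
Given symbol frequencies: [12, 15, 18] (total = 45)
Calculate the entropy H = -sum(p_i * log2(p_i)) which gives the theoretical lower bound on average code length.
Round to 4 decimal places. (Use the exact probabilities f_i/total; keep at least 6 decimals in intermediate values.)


Per-symbol terms -p_i * log2(p_i) with p_i = f_i/45:
  p = 12/45 = 0.266667: log2(p) = -1.906891, -p*log2(p) = 0.508504
  p = 15/45 = 0.333333: log2(p) = -1.584963, -p*log2(p) = 0.528321
  p = 18/45 = 0.400000: log2(p) = -1.321928, -p*log2(p) = 0.528771
H = 0.508504 + 0.528321 + 0.528771 = 1.565596

H = 1.5656 bits/symbol


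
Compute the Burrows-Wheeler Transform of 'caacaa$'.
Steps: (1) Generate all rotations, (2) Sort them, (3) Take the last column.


Rotations (sorted):
  0: $caacaa -> last char: a
  1: a$caaca -> last char: a
  2: aa$caac -> last char: c
  3: aacaa$c -> last char: c
  4: acaa$ca -> last char: a
  5: caa$caa -> last char: a
  6: caacaa$ -> last char: $


BWT = aaccaa$


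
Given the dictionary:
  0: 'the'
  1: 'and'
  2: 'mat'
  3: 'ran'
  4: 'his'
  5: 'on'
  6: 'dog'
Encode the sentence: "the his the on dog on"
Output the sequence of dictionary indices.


Look up each word in the dictionary:
  'the' -> 0
  'his' -> 4
  'the' -> 0
  'on' -> 5
  'dog' -> 6
  'on' -> 5

Encoded: [0, 4, 0, 5, 6, 5]


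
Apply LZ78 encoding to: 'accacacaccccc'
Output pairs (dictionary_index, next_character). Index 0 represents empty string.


LZ78 encoding steps:
Dictionary: {0: ''}
Step 1: w='' (idx 0), next='a' -> output (0, 'a'), add 'a' as idx 1
Step 2: w='' (idx 0), next='c' -> output (0, 'c'), add 'c' as idx 2
Step 3: w='c' (idx 2), next='a' -> output (2, 'a'), add 'ca' as idx 3
Step 4: w='ca' (idx 3), next='c' -> output (3, 'c'), add 'cac' as idx 4
Step 5: w='a' (idx 1), next='c' -> output (1, 'c'), add 'ac' as idx 5
Step 6: w='c' (idx 2), next='c' -> output (2, 'c'), add 'cc' as idx 6
Step 7: w='cc' (idx 6), end of input -> output (6, '')


Encoded: [(0, 'a'), (0, 'c'), (2, 'a'), (3, 'c'), (1, 'c'), (2, 'c'), (6, '')]


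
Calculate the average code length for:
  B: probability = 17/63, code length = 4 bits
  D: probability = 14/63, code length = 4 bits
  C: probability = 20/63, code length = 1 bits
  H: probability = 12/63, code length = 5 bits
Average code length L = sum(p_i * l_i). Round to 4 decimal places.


Weighted contributions p_i * l_i:
  B: (17/63) * 4 = 68/63
  D: (14/63) * 4 = 56/63
  C: (20/63) * 1 = 20/63
  H: (12/63) * 5 = 60/63
Sum = (68 + 56 + 20 + 60)/63 = 204/63

L = 204/63 = 3.2381 bits/symbol


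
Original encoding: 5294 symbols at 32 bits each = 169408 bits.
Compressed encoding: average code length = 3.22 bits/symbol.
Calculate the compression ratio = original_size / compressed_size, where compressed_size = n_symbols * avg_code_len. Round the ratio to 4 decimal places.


original_size = n_symbols * orig_bits = 5294 * 32 = 169408 bits
compressed_size = n_symbols * avg_code_len = 5294 * 3.22 = 17046.68 bits
ratio = original_size / compressed_size = 169408 / 17046.68 = 9.9379

Compression ratio = 9.9379


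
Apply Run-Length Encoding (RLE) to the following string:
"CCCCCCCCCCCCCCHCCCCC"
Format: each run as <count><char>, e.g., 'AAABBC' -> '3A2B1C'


Scanning runs left to right:
  i=0: run of 'C' x 14 -> '14C'
  i=14: run of 'H' x 1 -> '1H'
  i=15: run of 'C' x 5 -> '5C'

RLE = 14C1H5C


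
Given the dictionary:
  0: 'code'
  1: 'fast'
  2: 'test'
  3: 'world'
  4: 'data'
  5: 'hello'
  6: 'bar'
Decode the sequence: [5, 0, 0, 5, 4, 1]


Look up each index in the dictionary:
  5 -> 'hello'
  0 -> 'code'
  0 -> 'code'
  5 -> 'hello'
  4 -> 'data'
  1 -> 'fast'

Decoded: "hello code code hello data fast"


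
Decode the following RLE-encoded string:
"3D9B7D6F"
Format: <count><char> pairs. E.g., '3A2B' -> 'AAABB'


Expanding each <count><char> pair:
  3D -> 'DDD'
  9B -> 'BBBBBBBBB'
  7D -> 'DDDDDDD'
  6F -> 'FFFFFF'

Decoded = DDDBBBBBBBBBDDDDDDDFFFFFF


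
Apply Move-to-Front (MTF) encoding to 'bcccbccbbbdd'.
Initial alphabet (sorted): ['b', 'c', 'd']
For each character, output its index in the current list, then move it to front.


MTF encoding:
'b': index 0 in ['b', 'c', 'd'] -> ['b', 'c', 'd']
'c': index 1 in ['b', 'c', 'd'] -> ['c', 'b', 'd']
'c': index 0 in ['c', 'b', 'd'] -> ['c', 'b', 'd']
'c': index 0 in ['c', 'b', 'd'] -> ['c', 'b', 'd']
'b': index 1 in ['c', 'b', 'd'] -> ['b', 'c', 'd']
'c': index 1 in ['b', 'c', 'd'] -> ['c', 'b', 'd']
'c': index 0 in ['c', 'b', 'd'] -> ['c', 'b', 'd']
'b': index 1 in ['c', 'b', 'd'] -> ['b', 'c', 'd']
'b': index 0 in ['b', 'c', 'd'] -> ['b', 'c', 'd']
'b': index 0 in ['b', 'c', 'd'] -> ['b', 'c', 'd']
'd': index 2 in ['b', 'c', 'd'] -> ['d', 'b', 'c']
'd': index 0 in ['d', 'b', 'c'] -> ['d', 'b', 'c']


Output: [0, 1, 0, 0, 1, 1, 0, 1, 0, 0, 2, 0]


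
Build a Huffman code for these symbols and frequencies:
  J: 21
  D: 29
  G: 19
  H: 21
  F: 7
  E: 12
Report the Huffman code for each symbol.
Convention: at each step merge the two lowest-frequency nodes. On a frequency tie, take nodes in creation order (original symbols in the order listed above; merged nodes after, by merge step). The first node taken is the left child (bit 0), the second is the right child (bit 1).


Huffman tree construction:
Step 1: Merge F(7) + E(12) = 19
Step 2: Merge G(19) + (F+E)(19) = 38
Step 3: Merge J(21) + H(21) = 42
Step 4: Merge D(29) + (G+(F+E))(38) = 67
Step 5: Merge (J+H)(42) + (D+(G+(F+E)))(67) = 109
Read each symbol's code off the tree from the root (left child = 0, right child = 1).

Codes:
  J: 00 (length 2)
  D: 10 (length 2)
  G: 110 (length 3)
  H: 01 (length 2)
  F: 1110 (length 4)
  E: 1111 (length 4)
Average code length: 275/109 = 2.5229 bits/symbol


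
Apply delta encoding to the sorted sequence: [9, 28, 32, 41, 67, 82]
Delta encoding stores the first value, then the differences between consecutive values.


First value: 9
Deltas:
  28 - 9 = 19
  32 - 28 = 4
  41 - 32 = 9
  67 - 41 = 26
  82 - 67 = 15


Delta encoded: [9, 19, 4, 9, 26, 15]


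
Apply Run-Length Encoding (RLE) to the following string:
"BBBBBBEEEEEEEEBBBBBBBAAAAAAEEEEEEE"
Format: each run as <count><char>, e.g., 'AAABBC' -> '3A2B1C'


Scanning runs left to right:
  i=0: run of 'B' x 6 -> '6B'
  i=6: run of 'E' x 8 -> '8E'
  i=14: run of 'B' x 7 -> '7B'
  i=21: run of 'A' x 6 -> '6A'
  i=27: run of 'E' x 7 -> '7E'

RLE = 6B8E7B6A7E


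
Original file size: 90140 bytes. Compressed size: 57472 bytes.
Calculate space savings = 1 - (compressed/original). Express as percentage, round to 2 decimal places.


ratio = compressed/original = 57472/90140 = 0.637586
savings = 1 - ratio = 1 - 0.637586 = 0.362414
as a percentage: 0.362414 * 100 = 36.24%

Space savings = 1 - 57472/90140 = 36.24%


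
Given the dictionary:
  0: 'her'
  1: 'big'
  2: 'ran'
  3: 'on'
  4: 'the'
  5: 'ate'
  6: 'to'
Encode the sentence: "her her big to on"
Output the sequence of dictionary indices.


Look up each word in the dictionary:
  'her' -> 0
  'her' -> 0
  'big' -> 1
  'to' -> 6
  'on' -> 3

Encoded: [0, 0, 1, 6, 3]


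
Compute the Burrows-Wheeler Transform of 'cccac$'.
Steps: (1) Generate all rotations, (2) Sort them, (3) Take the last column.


Rotations (sorted):
  0: $cccac -> last char: c
  1: ac$ccc -> last char: c
  2: c$ccca -> last char: a
  3: cac$cc -> last char: c
  4: ccac$c -> last char: c
  5: cccac$ -> last char: $


BWT = ccacc$


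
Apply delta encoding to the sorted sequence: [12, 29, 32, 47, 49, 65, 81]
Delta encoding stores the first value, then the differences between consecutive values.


First value: 12
Deltas:
  29 - 12 = 17
  32 - 29 = 3
  47 - 32 = 15
  49 - 47 = 2
  65 - 49 = 16
  81 - 65 = 16


Delta encoded: [12, 17, 3, 15, 2, 16, 16]


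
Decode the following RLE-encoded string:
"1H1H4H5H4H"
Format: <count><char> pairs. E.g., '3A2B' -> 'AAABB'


Expanding each <count><char> pair:
  1H -> 'H'
  1H -> 'H'
  4H -> 'HHHH'
  5H -> 'HHHHH'
  4H -> 'HHHH'

Decoded = HHHHHHHHHHHHHHH


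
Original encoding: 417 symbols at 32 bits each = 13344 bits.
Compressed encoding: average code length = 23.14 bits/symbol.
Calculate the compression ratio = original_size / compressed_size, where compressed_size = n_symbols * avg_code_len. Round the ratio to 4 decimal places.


original_size = n_symbols * orig_bits = 417 * 32 = 13344 bits
compressed_size = n_symbols * avg_code_len = 417 * 23.14 = 9649.38 bits
ratio = original_size / compressed_size = 13344 / 9649.38 = 1.3829

Compression ratio = 1.3829


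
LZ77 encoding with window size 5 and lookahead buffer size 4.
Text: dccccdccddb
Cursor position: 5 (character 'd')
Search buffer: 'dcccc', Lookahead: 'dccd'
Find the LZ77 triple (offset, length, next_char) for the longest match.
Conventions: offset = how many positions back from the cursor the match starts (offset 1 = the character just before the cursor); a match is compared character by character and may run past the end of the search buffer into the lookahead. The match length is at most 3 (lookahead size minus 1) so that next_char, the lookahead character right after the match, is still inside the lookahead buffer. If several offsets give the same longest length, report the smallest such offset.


Try each offset into the search buffer:
  offset=1 (pos 4, char 'c'): match length 0
  offset=2 (pos 3, char 'c'): match length 0
  offset=3 (pos 2, char 'c'): match length 0
  offset=4 (pos 1, char 'c'): match length 0
  offset=5 (pos 0, char 'd'): match length 3
Longest match has length 3 at offset 5.
next_char = character at position 5 + 3 = 8 -> 'd'

Best match: offset=5, length=3 (matching 'dcc' starting at position 0)
LZ77 triple: (5, 3, 'd')


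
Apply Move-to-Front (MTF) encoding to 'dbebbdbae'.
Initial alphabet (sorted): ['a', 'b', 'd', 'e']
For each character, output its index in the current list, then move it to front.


MTF encoding:
'd': index 2 in ['a', 'b', 'd', 'e'] -> ['d', 'a', 'b', 'e']
'b': index 2 in ['d', 'a', 'b', 'e'] -> ['b', 'd', 'a', 'e']
'e': index 3 in ['b', 'd', 'a', 'e'] -> ['e', 'b', 'd', 'a']
'b': index 1 in ['e', 'b', 'd', 'a'] -> ['b', 'e', 'd', 'a']
'b': index 0 in ['b', 'e', 'd', 'a'] -> ['b', 'e', 'd', 'a']
'd': index 2 in ['b', 'e', 'd', 'a'] -> ['d', 'b', 'e', 'a']
'b': index 1 in ['d', 'b', 'e', 'a'] -> ['b', 'd', 'e', 'a']
'a': index 3 in ['b', 'd', 'e', 'a'] -> ['a', 'b', 'd', 'e']
'e': index 3 in ['a', 'b', 'd', 'e'] -> ['e', 'a', 'b', 'd']


Output: [2, 2, 3, 1, 0, 2, 1, 3, 3]


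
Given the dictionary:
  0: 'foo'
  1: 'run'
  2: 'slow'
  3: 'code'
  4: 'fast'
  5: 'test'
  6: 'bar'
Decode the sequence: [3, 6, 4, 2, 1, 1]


Look up each index in the dictionary:
  3 -> 'code'
  6 -> 'bar'
  4 -> 'fast'
  2 -> 'slow'
  1 -> 'run'
  1 -> 'run'

Decoded: "code bar fast slow run run"


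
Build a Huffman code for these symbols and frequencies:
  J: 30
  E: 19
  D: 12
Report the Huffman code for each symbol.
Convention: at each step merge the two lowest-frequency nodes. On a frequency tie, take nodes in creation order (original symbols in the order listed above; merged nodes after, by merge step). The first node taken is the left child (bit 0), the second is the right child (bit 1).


Huffman tree construction:
Step 1: Merge D(12) + E(19) = 31
Step 2: Merge J(30) + (D+E)(31) = 61
Read each symbol's code off the tree from the root (left child = 0, right child = 1).

Codes:
  J: 0 (length 1)
  E: 11 (length 2)
  D: 10 (length 2)
Average code length: 92/61 = 1.5082 bits/symbol


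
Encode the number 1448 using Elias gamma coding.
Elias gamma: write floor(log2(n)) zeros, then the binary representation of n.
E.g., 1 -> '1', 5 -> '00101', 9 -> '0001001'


num_bits = floor(log2(1448)) + 1 = 11
leading_zeros = num_bits - 1 = 10
binary(1448) = 10110101000

Elias gamma(1448) = '0000000000' + '10110101000' = 000000000010110101000 (21 bits)


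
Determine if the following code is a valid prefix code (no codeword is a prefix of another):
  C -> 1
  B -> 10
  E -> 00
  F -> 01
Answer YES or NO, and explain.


Checking each pair (does one codeword prefix another?):
  C='1' vs B='10': prefix -- VIOLATION

NO -- this is NOT a valid prefix code. C (1) is a prefix of B (10).


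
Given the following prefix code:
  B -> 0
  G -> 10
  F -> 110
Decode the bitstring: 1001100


Decoding step by step:
Bits 10 -> G
Bits 0 -> B
Bits 110 -> F
Bits 0 -> B


Decoded message: GBFB


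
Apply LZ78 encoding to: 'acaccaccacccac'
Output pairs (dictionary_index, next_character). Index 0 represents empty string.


LZ78 encoding steps:
Dictionary: {0: ''}
Step 1: w='' (idx 0), next='a' -> output (0, 'a'), add 'a' as idx 1
Step 2: w='' (idx 0), next='c' -> output (0, 'c'), add 'c' as idx 2
Step 3: w='a' (idx 1), next='c' -> output (1, 'c'), add 'ac' as idx 3
Step 4: w='c' (idx 2), next='a' -> output (2, 'a'), add 'ca' as idx 4
Step 5: w='c' (idx 2), next='c' -> output (2, 'c'), add 'cc' as idx 5
Step 6: w='ac' (idx 3), next='c' -> output (3, 'c'), add 'acc' as idx 6
Step 7: w='ca' (idx 4), next='c' -> output (4, 'c'), add 'cac' as idx 7


Encoded: [(0, 'a'), (0, 'c'), (1, 'c'), (2, 'a'), (2, 'c'), (3, 'c'), (4, 'c')]


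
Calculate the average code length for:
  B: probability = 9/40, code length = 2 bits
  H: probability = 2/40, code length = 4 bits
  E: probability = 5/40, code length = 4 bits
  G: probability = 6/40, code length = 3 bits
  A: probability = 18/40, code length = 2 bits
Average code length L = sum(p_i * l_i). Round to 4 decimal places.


Weighted contributions p_i * l_i:
  B: (9/40) * 2 = 18/40
  H: (2/40) * 4 = 8/40
  E: (5/40) * 4 = 20/40
  G: (6/40) * 3 = 18/40
  A: (18/40) * 2 = 36/40
Sum = (18 + 8 + 20 + 18 + 36)/40 = 100/40

L = 100/40 = 2.5000 bits/symbol


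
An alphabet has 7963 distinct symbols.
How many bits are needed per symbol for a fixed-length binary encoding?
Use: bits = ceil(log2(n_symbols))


log2(7963) = 12.9591
Bracket: 2^12 = 4096 < 7963 <= 2^13 = 8192
So ceil(log2(7963)) = 13

bits = ceil(log2(7963)) = ceil(12.9591) = 13 bits


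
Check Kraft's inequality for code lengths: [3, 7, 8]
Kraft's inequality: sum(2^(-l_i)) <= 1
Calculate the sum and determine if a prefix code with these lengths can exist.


Sum = 2^(-3) + 2^(-7) + 2^(-8)
    = 0.125 + 0.0078125 + 0.00390625
    = 35/256 = 0.13671875
Since 0.13671875 <= 1, Kraft's inequality IS satisfied.
A prefix code with these lengths CAN exist.

Kraft sum = 0.13671875. Satisfied.


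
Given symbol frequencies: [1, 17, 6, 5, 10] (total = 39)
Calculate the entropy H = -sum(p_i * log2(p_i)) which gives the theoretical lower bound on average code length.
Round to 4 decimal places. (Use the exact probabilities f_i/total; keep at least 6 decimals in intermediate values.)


Per-symbol terms -p_i * log2(p_i) with p_i = f_i/39:
  p = 1/39 = 0.025641: log2(p) = -5.285402, -p*log2(p) = 0.135523
  p = 17/39 = 0.435897: log2(p) = -1.197939, -p*log2(p) = 0.522179
  p = 6/39 = 0.153846: log2(p) = -2.700440, -p*log2(p) = 0.415452
  p = 5/39 = 0.128205: log2(p) = -2.963474, -p*log2(p) = 0.379933
  p = 10/39 = 0.256410: log2(p) = -1.963474, -p*log2(p) = 0.503455
H = 0.135523 + 0.522179 + 0.415452 + 0.379933 + 0.503455 = 1.956542

H = 1.9565 bits/symbol


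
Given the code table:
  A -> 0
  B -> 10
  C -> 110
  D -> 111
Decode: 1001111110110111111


Decoding:
10 -> B
0 -> A
111 -> D
111 -> D
0 -> A
110 -> C
111 -> D
111 -> D


Result: BADDACDD


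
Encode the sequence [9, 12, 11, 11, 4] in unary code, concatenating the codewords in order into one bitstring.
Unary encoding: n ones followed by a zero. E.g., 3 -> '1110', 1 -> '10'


Encode each number as n ones followed by a terminating 0:
  9 -> 1111111110 (10 bits)
  12 -> 1111111111110 (13 bits)
  11 -> 111111111110 (12 bits)
  11 -> 111111111110 (12 bits)
  4 -> 11110 (5 bits)
Total length = 10 + 13 + 12 + 12 + 5 = 52 bits.

Unary([9, 12, 11, 11, 4]) = 1111111110111111111111011111111111011111111111011110 (52 bits)


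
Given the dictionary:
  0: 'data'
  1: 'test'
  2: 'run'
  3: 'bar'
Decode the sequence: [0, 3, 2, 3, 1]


Look up each index in the dictionary:
  0 -> 'data'
  3 -> 'bar'
  2 -> 'run'
  3 -> 'bar'
  1 -> 'test'

Decoded: "data bar run bar test"


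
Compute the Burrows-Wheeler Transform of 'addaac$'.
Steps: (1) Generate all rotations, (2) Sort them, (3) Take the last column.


Rotations (sorted):
  0: $addaac -> last char: c
  1: aac$add -> last char: d
  2: ac$adda -> last char: a
  3: addaac$ -> last char: $
  4: c$addaa -> last char: a
  5: daac$ad -> last char: d
  6: ddaac$a -> last char: a


BWT = cda$ada


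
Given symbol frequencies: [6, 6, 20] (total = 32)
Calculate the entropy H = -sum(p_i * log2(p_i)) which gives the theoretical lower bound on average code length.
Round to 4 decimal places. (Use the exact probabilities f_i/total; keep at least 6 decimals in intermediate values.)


Per-symbol terms -p_i * log2(p_i) with p_i = f_i/32:
  p = 6/32 = 0.187500: log2(p) = -2.415037, -p*log2(p) = 0.452820
  p = 6/32 = 0.187500: log2(p) = -2.415037, -p*log2(p) = 0.452820
  p = 20/32 = 0.625000: log2(p) = -0.678072, -p*log2(p) = 0.423795
H = 0.452820 + 0.452820 + 0.423795 = 1.329435

H = 1.3294 bits/symbol


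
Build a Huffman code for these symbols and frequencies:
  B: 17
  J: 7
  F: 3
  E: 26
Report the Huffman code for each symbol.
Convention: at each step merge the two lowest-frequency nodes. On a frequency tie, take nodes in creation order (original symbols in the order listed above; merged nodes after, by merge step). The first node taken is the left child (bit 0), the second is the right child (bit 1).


Huffman tree construction:
Step 1: Merge F(3) + J(7) = 10
Step 2: Merge (F+J)(10) + B(17) = 27
Step 3: Merge E(26) + ((F+J)+B)(27) = 53
Read each symbol's code off the tree from the root (left child = 0, right child = 1).

Codes:
  B: 11 (length 2)
  J: 101 (length 3)
  F: 100 (length 3)
  E: 0 (length 1)
Average code length: 90/53 = 1.6981 bits/symbol


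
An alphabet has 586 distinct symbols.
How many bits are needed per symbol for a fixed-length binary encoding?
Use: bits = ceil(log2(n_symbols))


log2(586) = 9.1948
Bracket: 2^9 = 512 < 586 <= 2^10 = 1024
So ceil(log2(586)) = 10

bits = ceil(log2(586)) = ceil(9.1948) = 10 bits


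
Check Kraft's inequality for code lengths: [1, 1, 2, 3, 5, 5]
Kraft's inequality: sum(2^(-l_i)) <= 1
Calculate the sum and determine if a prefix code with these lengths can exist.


Sum = 2^(-1) + 2^(-1) + 2^(-2) + 2^(-3) + 2^(-5) + 2^(-5)
    = 0.5 + 0.5 + 0.25 + 0.125 + 0.03125 + 0.03125
    = 46/32 = 1.4375
Since 1.4375 > 1, Kraft's inequality is NOT satisfied.
A prefix code with these lengths CANNOT exist.

Kraft sum = 1.4375. Not satisfied.


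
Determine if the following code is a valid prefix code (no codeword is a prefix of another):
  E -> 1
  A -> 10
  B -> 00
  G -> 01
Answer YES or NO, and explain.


Checking each pair (does one codeword prefix another?):
  E='1' vs A='10': prefix -- VIOLATION

NO -- this is NOT a valid prefix code. E (1) is a prefix of A (10).


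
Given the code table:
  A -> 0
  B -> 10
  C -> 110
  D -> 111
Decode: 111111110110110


Decoding:
111 -> D
111 -> D
110 -> C
110 -> C
110 -> C


Result: DDCCC


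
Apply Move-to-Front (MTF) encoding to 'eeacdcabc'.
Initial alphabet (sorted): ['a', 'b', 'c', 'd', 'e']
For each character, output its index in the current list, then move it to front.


MTF encoding:
'e': index 4 in ['a', 'b', 'c', 'd', 'e'] -> ['e', 'a', 'b', 'c', 'd']
'e': index 0 in ['e', 'a', 'b', 'c', 'd'] -> ['e', 'a', 'b', 'c', 'd']
'a': index 1 in ['e', 'a', 'b', 'c', 'd'] -> ['a', 'e', 'b', 'c', 'd']
'c': index 3 in ['a', 'e', 'b', 'c', 'd'] -> ['c', 'a', 'e', 'b', 'd']
'd': index 4 in ['c', 'a', 'e', 'b', 'd'] -> ['d', 'c', 'a', 'e', 'b']
'c': index 1 in ['d', 'c', 'a', 'e', 'b'] -> ['c', 'd', 'a', 'e', 'b']
'a': index 2 in ['c', 'd', 'a', 'e', 'b'] -> ['a', 'c', 'd', 'e', 'b']
'b': index 4 in ['a', 'c', 'd', 'e', 'b'] -> ['b', 'a', 'c', 'd', 'e']
'c': index 2 in ['b', 'a', 'c', 'd', 'e'] -> ['c', 'b', 'a', 'd', 'e']


Output: [4, 0, 1, 3, 4, 1, 2, 4, 2]


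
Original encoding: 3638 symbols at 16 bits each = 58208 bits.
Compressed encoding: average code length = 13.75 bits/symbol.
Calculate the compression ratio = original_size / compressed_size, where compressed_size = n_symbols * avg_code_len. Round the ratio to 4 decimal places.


original_size = n_symbols * orig_bits = 3638 * 16 = 58208 bits
compressed_size = n_symbols * avg_code_len = 3638 * 13.75 = 50022.5 bits
ratio = original_size / compressed_size = 58208 / 50022.5 = 1.1636

Compression ratio = 1.1636


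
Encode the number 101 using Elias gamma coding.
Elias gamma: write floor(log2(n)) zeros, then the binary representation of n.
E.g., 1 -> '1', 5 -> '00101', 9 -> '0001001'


num_bits = floor(log2(101)) + 1 = 7
leading_zeros = num_bits - 1 = 6
binary(101) = 1100101

Elias gamma(101) = '000000' + '1100101' = 0000001100101 (13 bits)


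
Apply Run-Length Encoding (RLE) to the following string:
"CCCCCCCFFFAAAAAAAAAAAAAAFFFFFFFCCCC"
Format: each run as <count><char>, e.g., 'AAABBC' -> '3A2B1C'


Scanning runs left to right:
  i=0: run of 'C' x 7 -> '7C'
  i=7: run of 'F' x 3 -> '3F'
  i=10: run of 'A' x 14 -> '14A'
  i=24: run of 'F' x 7 -> '7F'
  i=31: run of 'C' x 4 -> '4C'

RLE = 7C3F14A7F4C


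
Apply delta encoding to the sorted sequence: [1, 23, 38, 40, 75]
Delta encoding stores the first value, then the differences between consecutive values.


First value: 1
Deltas:
  23 - 1 = 22
  38 - 23 = 15
  40 - 38 = 2
  75 - 40 = 35


Delta encoded: [1, 22, 15, 2, 35]


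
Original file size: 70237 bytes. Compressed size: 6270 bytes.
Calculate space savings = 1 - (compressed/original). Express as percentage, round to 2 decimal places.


ratio = compressed/original = 6270/70237 = 0.089269
savings = 1 - ratio = 1 - 0.089269 = 0.910731
as a percentage: 0.910731 * 100 = 91.07%

Space savings = 1 - 6270/70237 = 91.07%


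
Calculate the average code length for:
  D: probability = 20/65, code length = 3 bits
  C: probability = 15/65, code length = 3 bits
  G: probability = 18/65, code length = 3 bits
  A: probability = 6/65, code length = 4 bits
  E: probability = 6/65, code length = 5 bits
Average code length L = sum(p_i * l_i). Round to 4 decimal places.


Weighted contributions p_i * l_i:
  D: (20/65) * 3 = 60/65
  C: (15/65) * 3 = 45/65
  G: (18/65) * 3 = 54/65
  A: (6/65) * 4 = 24/65
  E: (6/65) * 5 = 30/65
Sum = (60 + 45 + 54 + 24 + 30)/65 = 213/65

L = 213/65 = 3.2769 bits/symbol


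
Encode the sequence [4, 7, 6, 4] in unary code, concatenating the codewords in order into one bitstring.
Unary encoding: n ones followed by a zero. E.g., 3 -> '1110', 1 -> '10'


Encode each number as n ones followed by a terminating 0:
  4 -> 11110 (5 bits)
  7 -> 11111110 (8 bits)
  6 -> 1111110 (7 bits)
  4 -> 11110 (5 bits)
Total length = 5 + 8 + 7 + 5 = 25 bits.

Unary([4, 7, 6, 4]) = 1111011111110111111011110 (25 bits)


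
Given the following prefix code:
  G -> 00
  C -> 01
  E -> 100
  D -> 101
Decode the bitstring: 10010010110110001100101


Decoding step by step:
Bits 100 -> E
Bits 100 -> E
Bits 101 -> D
Bits 101 -> D
Bits 100 -> E
Bits 01 -> C
Bits 100 -> E
Bits 101 -> D


Decoded message: EEDDECED


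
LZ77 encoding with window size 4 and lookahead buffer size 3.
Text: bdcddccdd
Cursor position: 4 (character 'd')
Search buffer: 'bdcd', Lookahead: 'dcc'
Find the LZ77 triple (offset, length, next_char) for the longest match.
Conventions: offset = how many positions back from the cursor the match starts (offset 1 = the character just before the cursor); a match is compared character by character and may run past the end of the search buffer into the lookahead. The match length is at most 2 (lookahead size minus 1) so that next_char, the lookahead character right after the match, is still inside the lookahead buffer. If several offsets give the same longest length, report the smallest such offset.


Try each offset into the search buffer:
  offset=1 (pos 3, char 'd'): match length 1
  offset=2 (pos 2, char 'c'): match length 0
  offset=3 (pos 1, char 'd'): match length 2
  offset=4 (pos 0, char 'b'): match length 0
Longest match has length 2 at offset 3.
next_char = character at position 4 + 2 = 6 -> 'c'

Best match: offset=3, length=2 (matching 'dc' starting at position 1)
LZ77 triple: (3, 2, 'c')


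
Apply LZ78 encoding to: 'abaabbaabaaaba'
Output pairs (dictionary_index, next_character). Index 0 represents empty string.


LZ78 encoding steps:
Dictionary: {0: ''}
Step 1: w='' (idx 0), next='a' -> output (0, 'a'), add 'a' as idx 1
Step 2: w='' (idx 0), next='b' -> output (0, 'b'), add 'b' as idx 2
Step 3: w='a' (idx 1), next='a' -> output (1, 'a'), add 'aa' as idx 3
Step 4: w='b' (idx 2), next='b' -> output (2, 'b'), add 'bb' as idx 4
Step 5: w='aa' (idx 3), next='b' -> output (3, 'b'), add 'aab' as idx 5
Step 6: w='aa' (idx 3), next='a' -> output (3, 'a'), add 'aaa' as idx 6
Step 7: w='b' (idx 2), next='a' -> output (2, 'a'), add 'ba' as idx 7


Encoded: [(0, 'a'), (0, 'b'), (1, 'a'), (2, 'b'), (3, 'b'), (3, 'a'), (2, 'a')]


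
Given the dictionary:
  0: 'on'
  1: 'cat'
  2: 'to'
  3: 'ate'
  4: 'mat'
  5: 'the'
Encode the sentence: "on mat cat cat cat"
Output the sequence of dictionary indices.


Look up each word in the dictionary:
  'on' -> 0
  'mat' -> 4
  'cat' -> 1
  'cat' -> 1
  'cat' -> 1

Encoded: [0, 4, 1, 1, 1]


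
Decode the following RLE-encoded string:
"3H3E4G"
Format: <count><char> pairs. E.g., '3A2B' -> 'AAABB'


Expanding each <count><char> pair:
  3H -> 'HHH'
  3E -> 'EEE'
  4G -> 'GGGG'

Decoded = HHHEEEGGGG


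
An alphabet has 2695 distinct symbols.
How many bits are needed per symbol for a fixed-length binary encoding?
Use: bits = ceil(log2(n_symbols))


log2(2695) = 11.3961
Bracket: 2^11 = 2048 < 2695 <= 2^12 = 4096
So ceil(log2(2695)) = 12

bits = ceil(log2(2695)) = ceil(11.3961) = 12 bits


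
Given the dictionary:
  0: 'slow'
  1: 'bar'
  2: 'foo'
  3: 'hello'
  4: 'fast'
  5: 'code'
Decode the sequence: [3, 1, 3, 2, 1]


Look up each index in the dictionary:
  3 -> 'hello'
  1 -> 'bar'
  3 -> 'hello'
  2 -> 'foo'
  1 -> 'bar'

Decoded: "hello bar hello foo bar"


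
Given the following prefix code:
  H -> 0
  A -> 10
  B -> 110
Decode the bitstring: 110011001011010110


Decoding step by step:
Bits 110 -> B
Bits 0 -> H
Bits 110 -> B
Bits 0 -> H
Bits 10 -> A
Bits 110 -> B
Bits 10 -> A
Bits 110 -> B


Decoded message: BHBHABAB


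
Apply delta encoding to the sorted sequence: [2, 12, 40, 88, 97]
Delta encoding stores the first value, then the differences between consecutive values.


First value: 2
Deltas:
  12 - 2 = 10
  40 - 12 = 28
  88 - 40 = 48
  97 - 88 = 9


Delta encoded: [2, 10, 28, 48, 9]


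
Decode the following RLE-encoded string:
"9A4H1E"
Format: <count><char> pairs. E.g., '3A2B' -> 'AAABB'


Expanding each <count><char> pair:
  9A -> 'AAAAAAAAA'
  4H -> 'HHHH'
  1E -> 'E'

Decoded = AAAAAAAAAHHHHE


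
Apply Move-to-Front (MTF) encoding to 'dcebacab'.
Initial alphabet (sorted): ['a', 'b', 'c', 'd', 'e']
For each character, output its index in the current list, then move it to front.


MTF encoding:
'd': index 3 in ['a', 'b', 'c', 'd', 'e'] -> ['d', 'a', 'b', 'c', 'e']
'c': index 3 in ['d', 'a', 'b', 'c', 'e'] -> ['c', 'd', 'a', 'b', 'e']
'e': index 4 in ['c', 'd', 'a', 'b', 'e'] -> ['e', 'c', 'd', 'a', 'b']
'b': index 4 in ['e', 'c', 'd', 'a', 'b'] -> ['b', 'e', 'c', 'd', 'a']
'a': index 4 in ['b', 'e', 'c', 'd', 'a'] -> ['a', 'b', 'e', 'c', 'd']
'c': index 3 in ['a', 'b', 'e', 'c', 'd'] -> ['c', 'a', 'b', 'e', 'd']
'a': index 1 in ['c', 'a', 'b', 'e', 'd'] -> ['a', 'c', 'b', 'e', 'd']
'b': index 2 in ['a', 'c', 'b', 'e', 'd'] -> ['b', 'a', 'c', 'e', 'd']


Output: [3, 3, 4, 4, 4, 3, 1, 2]


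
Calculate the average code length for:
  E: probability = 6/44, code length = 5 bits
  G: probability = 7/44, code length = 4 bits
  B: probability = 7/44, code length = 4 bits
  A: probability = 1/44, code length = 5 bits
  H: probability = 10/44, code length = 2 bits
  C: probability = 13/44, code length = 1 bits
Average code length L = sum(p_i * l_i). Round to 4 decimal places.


Weighted contributions p_i * l_i:
  E: (6/44) * 5 = 30/44
  G: (7/44) * 4 = 28/44
  B: (7/44) * 4 = 28/44
  A: (1/44) * 5 = 5/44
  H: (10/44) * 2 = 20/44
  C: (13/44) * 1 = 13/44
Sum = (30 + 28 + 28 + 5 + 20 + 13)/44 = 124/44

L = 124/44 = 2.8182 bits/symbol
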